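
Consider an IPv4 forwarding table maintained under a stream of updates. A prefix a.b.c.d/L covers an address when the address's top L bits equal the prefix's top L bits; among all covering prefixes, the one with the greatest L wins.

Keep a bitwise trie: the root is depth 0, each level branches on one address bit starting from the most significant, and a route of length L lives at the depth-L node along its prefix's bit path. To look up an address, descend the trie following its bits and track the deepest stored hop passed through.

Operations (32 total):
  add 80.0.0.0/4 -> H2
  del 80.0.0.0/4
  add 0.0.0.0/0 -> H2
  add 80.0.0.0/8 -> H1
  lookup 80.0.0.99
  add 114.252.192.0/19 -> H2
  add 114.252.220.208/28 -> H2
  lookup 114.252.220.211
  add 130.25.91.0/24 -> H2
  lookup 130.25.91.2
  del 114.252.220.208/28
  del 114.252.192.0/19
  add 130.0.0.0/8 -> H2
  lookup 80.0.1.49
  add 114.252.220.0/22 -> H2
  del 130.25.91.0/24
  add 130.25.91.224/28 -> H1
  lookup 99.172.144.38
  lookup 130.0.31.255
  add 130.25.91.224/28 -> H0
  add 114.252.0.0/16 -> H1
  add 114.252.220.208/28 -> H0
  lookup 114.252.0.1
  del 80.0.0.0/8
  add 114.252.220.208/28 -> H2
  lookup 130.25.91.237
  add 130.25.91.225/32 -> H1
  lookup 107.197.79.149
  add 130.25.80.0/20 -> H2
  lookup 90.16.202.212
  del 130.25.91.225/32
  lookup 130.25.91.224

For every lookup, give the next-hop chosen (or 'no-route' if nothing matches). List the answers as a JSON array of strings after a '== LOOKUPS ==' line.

Trace:
  + 80.0.0.0/4 (H2) depth=4
  - 80.0.0.0/4 clear@4
  + 0.0.0.0/0 (H2) depth=0
  + 80.0.0.0/8 (H1) depth=8
  ? 80.0.0.99  path d0:H2→d1:-→d2:-→d3:-→d4:-→d5:-→d6:-→d7:-→d8:H1  best=H1
  + 114.252.192.0/19 (H2) depth=19
  + 114.252.220.208/28 (H2) depth=28
  ? 114.252.220.211  path d0:H2→d1:-→d2:-→d3:-→d4:-→d5:-→d6:-→d7:-→d8:-→d9:-→d10:-→d11:-→d12:-→d13:-→d14:-→d15:-→d16:-→d17:-→d18:-→d19:H2→d20:-→d21:-→d22:-→d23:-→d24:-→d25:-→d26:-→d27:-→d28:H2  best=H2
  + 130.25.91.0/24 (H2) depth=24
  ? 130.25.91.2  path d0:H2→d1:-→d2:-→d3:-→d4:-→d5:-→d6:-→d7:-→d8:-→d9:-→d10:-→d11:-→d12:-→d13:-→d14:-→d15:-→d16:-→d17:-→d18:-→d19:-→d20:-→d21:-→d22:-→d23:-→d24:H2  best=H2
  - 114.252.220.208/28 clear@28
  - 114.252.192.0/19 clear@19
  + 130.0.0.0/8 (H2) depth=8
  ? 80.0.1.49  path d0:H2→d1:-→d2:-→d3:-→d4:-→d5:-→d6:-→d7:-→d8:H1  best=H1
  + 114.252.220.0/22 (H2) depth=22
  - 130.25.91.0/24 clear@24
  + 130.25.91.224/28 (H1) depth=28
  ? 99.172.144.38  path d0:H2→d1:-→d2:-→d3:-  best=H2
  ? 130.0.31.255  path d0:H2→d1:-→d2:-→d3:-→d4:-→d5:-→d6:-→d7:-→d8:H2→d9:-→d10:-→d11:-  best=H2
  + 130.25.91.224/28 (H0) depth=28
  + 114.252.0.0/16 (H1) depth=16
  + 114.252.220.208/28 (H0) depth=28
  ? 114.252.0.1  path d0:H2→d1:-→d2:-→d3:-→d4:-→d5:-→d6:-→d7:-→d8:-→d9:-→d10:-→d11:-→d12:-→d13:-→d14:-→d15:-→d16:H1  best=H1
  - 80.0.0.0/8 clear@8
  + 114.252.220.208/28 (H2) depth=28
  ? 130.25.91.237  path d0:H2→d1:-→d2:-→d3:-→d4:-→d5:-→d6:-→d7:-→d8:H2→d9:-→d10:-→d11:-→d12:-→d13:-→d14:-→d15:-→d16:-→d17:-→d18:-→d19:-→d20:-→d21:-→d22:-→d23:-→d24:-→d25:-→d26:-→d27:-→d28:H0  best=H0
  + 130.25.91.225/32 (H1) depth=32
  ? 107.197.79.149  path d0:H2→d1:-→d2:-→d3:-  best=H2
  + 130.25.80.0/20 (H2) depth=20
  ? 90.16.202.212  path d0:H2→d1:-→d2:-→d3:-→d4:-  best=H2
  - 130.25.91.225/32 clear@32
  ? 130.25.91.224  path d0:H2→d1:-→d2:-→d3:-→d4:-→d5:-→d6:-→d7:-→d8:H2→d9:-→d10:-→d11:-→d12:-→d13:-→d14:-→d15:-→d16:-→d17:-→d18:-→d19:-→d20:H2→d21:-→d22:-→d23:-→d24:-→d25:-→d26:-→d27:-→d28:H0→d29:-→d30:-→d31:-  best=H0

== LOOKUPS ==
["H1","H2","H2","H1","H2","H2","H1","H0","H2","H2","H0"]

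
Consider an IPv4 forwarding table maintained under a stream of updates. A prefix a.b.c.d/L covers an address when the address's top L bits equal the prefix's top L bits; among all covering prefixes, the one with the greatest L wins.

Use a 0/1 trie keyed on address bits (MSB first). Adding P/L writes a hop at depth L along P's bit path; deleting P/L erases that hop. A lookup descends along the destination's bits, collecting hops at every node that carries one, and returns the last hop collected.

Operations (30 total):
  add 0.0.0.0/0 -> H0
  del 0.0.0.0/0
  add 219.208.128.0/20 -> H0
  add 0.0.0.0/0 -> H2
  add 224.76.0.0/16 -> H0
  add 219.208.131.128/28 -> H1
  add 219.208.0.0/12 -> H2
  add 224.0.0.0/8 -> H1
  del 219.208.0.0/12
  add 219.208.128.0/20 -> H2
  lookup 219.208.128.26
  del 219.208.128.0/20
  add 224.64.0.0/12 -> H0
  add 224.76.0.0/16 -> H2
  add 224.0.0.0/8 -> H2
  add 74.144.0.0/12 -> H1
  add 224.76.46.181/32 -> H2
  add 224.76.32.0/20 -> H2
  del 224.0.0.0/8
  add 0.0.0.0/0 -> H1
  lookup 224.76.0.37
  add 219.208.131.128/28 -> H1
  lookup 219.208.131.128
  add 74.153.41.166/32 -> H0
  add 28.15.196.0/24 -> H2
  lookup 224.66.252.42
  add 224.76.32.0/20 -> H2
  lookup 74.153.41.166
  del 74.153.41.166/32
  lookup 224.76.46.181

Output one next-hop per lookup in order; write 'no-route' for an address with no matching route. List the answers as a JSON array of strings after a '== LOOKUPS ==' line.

Apply in order:
  add 0.0.0.0/0 -> H0 at depth 0
  del 0.0.0.0/0 (clear depth 0)
  add 219.208.128.0/20 -> H0 at depth 20
  add 0.0.0.0/0 -> H2 at depth 0
  add 224.76.0.0/16 -> H0 at depth 16
  add 219.208.131.128/28 -> H1 at depth 28
  add 219.208.0.0/12 -> H2 at depth 12
  add 224.0.0.0/8 -> H1 at depth 8
  del 219.208.0.0/12 (clear depth 12)
  add 219.208.128.0/20 -> H2 at depth 20
  ? 219.208.128.26  path d0:H2→d1:-→d2:-→d3:-→d4:-→d5:-→d6:-→d7:-→d8:-→d9:-→d10:-→d11:-→d12:-→d13:-→d14:-→d15:-→d16:-→d17:-→d18:-→d19:-→d20:H2→d21:-→d22:-  best=H2
  del 219.208.128.0/20 (clear depth 20)
  add 224.64.0.0/12 -> H0 at depth 12
  add 224.76.0.0/16 -> H2 at depth 16
  add 224.0.0.0/8 -> H2 at depth 8
  add 74.144.0.0/12 -> H1 at depth 12
  add 224.76.46.181/32 -> H2 at depth 32
  add 224.76.32.0/20 -> H2 at depth 20
  del 224.0.0.0/8 (clear depth 8)
  add 0.0.0.0/0 -> H1 at depth 0
  ? 224.76.0.37  path d0:H1→d1:-→d2:-→d3:-→d4:-→d5:-→d6:-→d7:-→d8:-→d9:-→d10:-→d11:-→d12:H0→d13:-→d14:-→d15:-→d16:H2→d17:-→d18:-  best=H2
  add 219.208.131.128/28 -> H1 at depth 28
  ? 219.208.131.128  path d0:H1→d1:-→d2:-→d3:-→d4:-→d5:-→d6:-→d7:-→d8:-→d9:-→d10:-→d11:-→d12:-→d13:-→d14:-→d15:-→d16:-→d17:-→d18:-→d19:-→d20:-→d21:-→d22:-→d23:-→d24:-→d25:-→d26:-→d27:-→d28:H1  best=H1
  add 74.153.41.166/32 -> H0 at depth 32
  add 28.15.196.0/24 -> H2 at depth 24
  ? 224.66.252.42  path d0:H1→d1:-→d2:-→d3:-→d4:-→d5:-→d6:-→d7:-→d8:-→d9:-→d10:-→d11:-→d12:H0  best=H0
  add 224.76.32.0/20 -> H2 at depth 20
  ? 74.153.41.166  path d0:H1→d1:-→d2:-→d3:-→d4:-→d5:-→d6:-→d7:-→d8:-→d9:-→d10:-→d11:-→d12:H1→d13:-→d14:-→d15:-→d16:-→d17:-→d18:-→d19:-→d20:-→d21:-→d22:-→d23:-→d24:-→d25:-→d26:-→d27:-→d28:-→d29:-→d30:-→d31:-→d32:H0  best=H0
  del 74.153.41.166/32 (clear depth 32)
  ? 224.76.46.181  path d0:H1→d1:-→d2:-→d3:-→d4:-→d5:-→d6:-→d7:-→d8:-→d9:-→d10:-→d11:-→d12:H0→d13:-→d14:-→d15:-→d16:H2→d17:-→d18:-→d19:-→d20:H2→d21:-→d22:-→d23:-→d24:-→d25:-→d26:-→d27:-→d28:-→d29:-→d30:-→d31:-→d32:H2  best=H2

== LOOKUPS ==
["H2","H2","H1","H0","H0","H2"]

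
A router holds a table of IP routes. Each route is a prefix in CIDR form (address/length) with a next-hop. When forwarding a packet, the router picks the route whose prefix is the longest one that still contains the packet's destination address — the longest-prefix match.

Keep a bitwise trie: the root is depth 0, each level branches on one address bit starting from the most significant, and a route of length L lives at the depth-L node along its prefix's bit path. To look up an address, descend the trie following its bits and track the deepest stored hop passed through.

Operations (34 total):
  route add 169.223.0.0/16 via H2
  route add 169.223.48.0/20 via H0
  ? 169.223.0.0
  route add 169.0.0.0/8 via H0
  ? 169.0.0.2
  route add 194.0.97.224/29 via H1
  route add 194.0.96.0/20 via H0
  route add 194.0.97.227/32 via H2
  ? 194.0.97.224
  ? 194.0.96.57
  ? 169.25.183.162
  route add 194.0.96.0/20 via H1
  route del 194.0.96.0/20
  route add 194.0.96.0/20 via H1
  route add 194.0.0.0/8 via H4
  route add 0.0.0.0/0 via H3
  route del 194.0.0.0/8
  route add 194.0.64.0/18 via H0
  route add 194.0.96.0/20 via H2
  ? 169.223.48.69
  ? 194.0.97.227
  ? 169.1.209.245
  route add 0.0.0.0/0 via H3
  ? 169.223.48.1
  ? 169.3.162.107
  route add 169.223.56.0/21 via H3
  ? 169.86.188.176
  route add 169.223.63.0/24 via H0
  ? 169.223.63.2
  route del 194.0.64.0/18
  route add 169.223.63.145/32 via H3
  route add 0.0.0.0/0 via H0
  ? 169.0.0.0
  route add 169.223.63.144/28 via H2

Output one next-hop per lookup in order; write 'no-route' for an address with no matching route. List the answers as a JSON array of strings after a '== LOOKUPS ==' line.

Trace:
  add 169.223.0.0/16 -> H2 at depth 16
  add 169.223.48.0/20 -> H0 at depth 20
  ? 169.223.0.0  path d0:-→d1:-→d2:-→d3:-→d4:-→d5:-→d6:-→d7:-→d8:-→d9:-→d10:-→d11:-→d12:-→d13:-→d14:-→d15:-→d16:H2→d17:-→d18:-  best=H2
  add 169.0.0.0/8 -> H0 at depth 8
  ? 169.0.0.2  path d0:-→d1:-→d2:-→d3:-→d4:-→d5:-→d6:-→d7:-→d8:H0  best=H0
  add 194.0.97.224/29 -> H1 at depth 29
  add 194.0.96.0/20 -> H0 at depth 20
  add 194.0.97.227/32 -> H2 at depth 32
  ? 194.0.97.224  path d0:-→d1:-→d2:-→d3:-→d4:-→d5:-→d6:-→d7:-→d8:-→d9:-→d10:-→d11:-→d12:-→d13:-→d14:-→d15:-→d16:-→d17:-→d18:-→d19:-→d20:H0→d21:-→d22:-→d23:-→d24:-→d25:-→d26:-→d27:-→d28:-→d29:H1→d30:-  best=H1
  ? 194.0.96.57  path d0:-→d1:-→d2:-→d3:-→d4:-→d5:-→d6:-→d7:-→d8:-→d9:-→d10:-→d11:-→d12:-→d13:-→d14:-→d15:-→d16:-→d17:-→d18:-→d19:-→d20:H0→d21:-→d22:-→d23:-  best=H0
  ? 169.25.183.162  path d0:-→d1:-→d2:-→d3:-→d4:-→d5:-→d6:-→d7:-→d8:H0  best=H0
  add 194.0.96.0/20 -> H1 at depth 20
  - 194.0.96.0/20 clear@20
  add 194.0.96.0/20 -> H1 at depth 20
  add 194.0.0.0/8 -> H4 at depth 8
  add 0.0.0.0/0 -> H3 at depth 0
  - 194.0.0.0/8 clear@8
  add 194.0.64.0/18 -> H0 at depth 18
  add 194.0.96.0/20 -> H2 at depth 20
  ? 169.223.48.69  path d0:H3→d1:-→d2:-→d3:-→d4:-→d5:-→d6:-→d7:-→d8:H0→d9:-→d10:-→d11:-→d12:-→d13:-→d14:-→d15:-→d16:H2→d17:-→d18:-→d19:-→d20:H0  best=H0
  ? 194.0.97.227  path d0:H3→d1:-→d2:-→d3:-→d4:-→d5:-→d6:-→d7:-→d8:-→d9:-→d10:-→d11:-→d12:-→d13:-→d14:-→d15:-→d16:-→d17:-→d18:H0→d19:-→d20:H2→d21:-→d22:-→d23:-→d24:-→d25:-→d26:-→d27:-→d28:-→d29:H1→d30:-→d31:-→d32:H2  best=H2
  ? 169.1.209.245  path d0:H3→d1:-→d2:-→d3:-→d4:-→d5:-→d6:-→d7:-→d8:H0  best=H0
  add 0.0.0.0/0 -> H3 at depth 0
  ? 169.223.48.1  path d0:H3→d1:-→d2:-→d3:-→d4:-→d5:-→d6:-→d7:-→d8:H0→d9:-→d10:-→d11:-→d12:-→d13:-→d14:-→d15:-→d16:H2→d17:-→d18:-→d19:-→d20:H0  best=H0
  ? 169.3.162.107  path d0:H3→d1:-→d2:-→d3:-→d4:-→d5:-→d6:-→d7:-→d8:H0  best=H0
  add 169.223.56.0/21 -> H3 at depth 21
  ? 169.86.188.176  path d0:H3→d1:-→d2:-→d3:-→d4:-→d5:-→d6:-→d7:-→d8:H0  best=H0
  add 169.223.63.0/24 -> H0 at depth 24
  ? 169.223.63.2  path d0:H3→d1:-→d2:-→d3:-→d4:-→d5:-→d6:-→d7:-→d8:H0→d9:-→d10:-→d11:-→d12:-→d13:-→d14:-→d15:-→d16:H2→d17:-→d18:-→d19:-→d20:H0→d21:H3→d22:-→d23:-→d24:H0  best=H0
  - 194.0.64.0/18 clear@18
  add 169.223.63.145/32 -> H3 at depth 32
  add 0.0.0.0/0 -> H0 at depth 0
  ? 169.0.0.0  path d0:H0→d1:-→d2:-→d3:-→d4:-→d5:-→d6:-→d7:-→d8:H0  best=H0
  add 169.223.63.144/28 -> H2 at depth 28

== LOOKUPS ==
["H2","H0","H1","H0","H0","H0","H2","H0","H0","H0","H0","H0","H0"]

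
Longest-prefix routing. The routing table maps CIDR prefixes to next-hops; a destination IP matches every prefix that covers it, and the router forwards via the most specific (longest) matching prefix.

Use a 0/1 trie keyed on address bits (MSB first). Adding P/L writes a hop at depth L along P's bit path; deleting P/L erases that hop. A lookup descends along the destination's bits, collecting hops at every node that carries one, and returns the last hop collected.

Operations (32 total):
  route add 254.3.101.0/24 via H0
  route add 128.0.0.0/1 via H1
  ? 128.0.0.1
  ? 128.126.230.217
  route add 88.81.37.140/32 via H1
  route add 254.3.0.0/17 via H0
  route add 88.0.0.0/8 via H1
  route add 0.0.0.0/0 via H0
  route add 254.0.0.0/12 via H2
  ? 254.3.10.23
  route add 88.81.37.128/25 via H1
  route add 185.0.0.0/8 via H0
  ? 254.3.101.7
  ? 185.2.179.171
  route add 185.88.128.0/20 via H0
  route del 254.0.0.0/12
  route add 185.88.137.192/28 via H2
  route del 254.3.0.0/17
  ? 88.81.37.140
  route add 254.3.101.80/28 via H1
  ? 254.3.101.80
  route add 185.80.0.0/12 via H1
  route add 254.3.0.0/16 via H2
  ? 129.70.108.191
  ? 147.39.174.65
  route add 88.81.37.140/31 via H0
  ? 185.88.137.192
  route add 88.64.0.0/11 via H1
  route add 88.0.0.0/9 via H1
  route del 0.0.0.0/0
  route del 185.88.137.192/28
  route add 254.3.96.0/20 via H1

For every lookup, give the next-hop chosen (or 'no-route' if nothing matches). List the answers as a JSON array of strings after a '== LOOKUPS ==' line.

Process each operation:
  add 254.3.101.0/24 -> H0 at depth 24
  add 128.0.0.0/1 -> H1 at depth 1
  ? 128.0.0.1  path d0:-→d1:H1  best=H1
  ? 128.126.230.217  path d0:-→d1:H1  best=H1
  add 88.81.37.140/32 -> H1 at depth 32
  add 254.3.0.0/17 -> H0 at depth 17
  add 88.0.0.0/8 -> H1 at depth 8
  add 0.0.0.0/0 -> H0 at depth 0
  add 254.0.0.0/12 -> H2 at depth 12
  ? 254.3.10.23  path d0:H0→d1:H1→d2:-→d3:-→d4:-→d5:-→d6:-→d7:-→d8:-→d9:-→d10:-→d11:-→d12:H2→d13:-→d14:-→d15:-→d16:-→d17:H0  best=H0
  add 88.81.37.128/25 -> H1 at depth 25
  add 185.0.0.0/8 -> H0 at depth 8
  ? 254.3.101.7  path d0:H0→d1:H1→d2:-→d3:-→d4:-→d5:-→d6:-→d7:-→d8:-→d9:-→d10:-→d11:-→d12:H2→d13:-→d14:-→d15:-→d16:-→d17:H0→d18:-→d19:-→d20:-→d21:-→d22:-→d23:-→d24:H0  best=H0
  ? 185.2.179.171  path d0:H0→d1:H1→d2:-→d3:-→d4:-→d5:-→d6:-→d7:-→d8:H0  best=H0
  add 185.88.128.0/20 -> H0 at depth 20
  - 254.0.0.0/12 clear@12
  add 185.88.137.192/28 -> H2 at depth 28
  - 254.3.0.0/17 clear@17
  ? 88.81.37.140  path d0:H0→d1:-→d2:-→d3:-→d4:-→d5:-→d6:-→d7:-→d8:H1→d9:-→d10:-→d11:-→d12:-→d13:-→d14:-→d15:-→d16:-→d17:-→d18:-→d19:-→d20:-→d21:-→d22:-→d23:-→d24:-→d25:H1→d26:-→d27:-→d28:-→d29:-→d30:-→d31:-→d32:H1  best=H1
  add 254.3.101.80/28 -> H1 at depth 28
  ? 254.3.101.80  path d0:H0→d1:H1→d2:-→d3:-→d4:-→d5:-→d6:-→d7:-→d8:-→d9:-→d10:-→d11:-→d12:-→d13:-→d14:-→d15:-→d16:-→d17:-→d18:-→d19:-→d20:-→d21:-→d22:-→d23:-→d24:H0→d25:-→d26:-→d27:-→d28:H1  best=H1
  add 185.80.0.0/12 -> H1 at depth 12
  add 254.3.0.0/16 -> H2 at depth 16
  ? 129.70.108.191  path d0:H0→d1:H1→d2:-  best=H1
  ? 147.39.174.65  path d0:H0→d1:H1→d2:-  best=H1
  add 88.81.37.140/31 -> H0 at depth 31
  ? 185.88.137.192  path d0:H0→d1:H1→d2:-→d3:-→d4:-→d5:-→d6:-→d7:-→d8:H0→d9:-→d10:-→d11:-→d12:H1→d13:-→d14:-→d15:-→d16:-→d17:-→d18:-→d19:-→d20:H0→d21:-→d22:-→d23:-→d24:-→d25:-→d26:-→d27:-→d28:H2  best=H2
  add 88.64.0.0/11 -> H1 at depth 11
  add 88.0.0.0/9 -> H1 at depth 9
  - 0.0.0.0/0 clear@0
  - 185.88.137.192/28 clear@28
  add 254.3.96.0/20 -> H1 at depth 20

== LOOKUPS ==
["H1","H1","H0","H0","H0","H1","H1","H1","H1","H2"]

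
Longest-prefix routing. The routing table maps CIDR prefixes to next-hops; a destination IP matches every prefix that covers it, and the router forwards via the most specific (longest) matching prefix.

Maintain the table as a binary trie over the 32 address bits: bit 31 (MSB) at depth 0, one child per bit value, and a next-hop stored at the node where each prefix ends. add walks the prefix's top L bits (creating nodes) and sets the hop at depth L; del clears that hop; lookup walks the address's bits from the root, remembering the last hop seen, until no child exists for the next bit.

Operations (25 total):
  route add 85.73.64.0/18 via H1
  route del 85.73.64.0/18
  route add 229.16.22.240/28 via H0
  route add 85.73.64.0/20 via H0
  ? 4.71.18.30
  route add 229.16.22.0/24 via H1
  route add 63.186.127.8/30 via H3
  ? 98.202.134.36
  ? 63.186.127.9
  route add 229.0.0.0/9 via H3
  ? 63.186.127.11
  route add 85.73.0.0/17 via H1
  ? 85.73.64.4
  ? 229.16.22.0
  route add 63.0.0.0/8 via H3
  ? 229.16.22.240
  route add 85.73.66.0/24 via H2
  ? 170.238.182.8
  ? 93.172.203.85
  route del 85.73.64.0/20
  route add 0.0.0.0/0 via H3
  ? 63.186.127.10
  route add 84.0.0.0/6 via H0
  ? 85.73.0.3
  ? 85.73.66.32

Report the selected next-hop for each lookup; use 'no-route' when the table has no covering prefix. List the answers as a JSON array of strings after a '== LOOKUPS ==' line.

Apply in order:
  + 85.73.64.0/18 (H1) depth=18
  - 85.73.64.0/18 clear@18
  + 229.16.22.240/28 (H0) depth=28
  + 85.73.64.0/20 (H0) depth=20
  lookup 4.71.18.30: bits 0 walk d0:-→d1:- -> no-route
  + 229.16.22.0/24 (H1) depth=24
  + 63.186.127.8/30 (H3) depth=30
  lookup 98.202.134.36: bits 01 walk d0:-→d1:-→d2:- -> no-route
  lookup 63.186.127.9: bits 001111111011101001111111000010 walk d0:-→d1:-→d2:-→d3:-→d4:-→d5:-→d6:-→d7:-→d8:-→d9:-→d10:-→d11:-→d12:-→d13:-→d14:-→d15:-→d16:-→d17:-→d18:-→d19:-→d20:-→d21:-→d22:-→d23:-→d24:-→d25:-→d26:-→d27:-→d28:-→d29:-→d30:H3 -> H3
  + 229.0.0.0/9 (H3) depth=9
  lookup 63.186.127.11: bits 001111111011101001111111000010 walk d0:-→d1:-→d2:-→d3:-→d4:-→d5:-→d6:-→d7:-→d8:-→d9:-→d10:-→d11:-→d12:-→d13:-→d14:-→d15:-→d16:-→d17:-→d18:-→d19:-→d20:-→d21:-→d22:-→d23:-→d24:-→d25:-→d26:-→d27:-→d28:-→d29:-→d30:H3 -> H3
  + 85.73.0.0/17 (H1) depth=17
  lookup 85.73.64.4: bits 01010101010010010100 walk d0:-→d1:-→d2:-→d3:-→d4:-→d5:-→d6:-→d7:-→d8:-→d9:-→d10:-→d11:-→d12:-→d13:-→d14:-→d15:-→d16:-→d17:H1→d18:-→d19:-→d20:H0 -> H0
  lookup 229.16.22.0: bits 111001010001000000010110 walk d0:-→d1:-→d2:-→d3:-→d4:-→d5:-→d6:-→d7:-→d8:-→d9:H3→d10:-→d11:-→d12:-→d13:-→d14:-→d15:-→d16:-→d17:-→d18:-→d19:-→d20:-→d21:-→d22:-→d23:-→d24:H1 -> H1
  + 63.0.0.0/8 (H3) depth=8
  lookup 229.16.22.240: bits 1110010100010000000101101111 walk d0:-→d1:-→d2:-→d3:-→d4:-→d5:-→d6:-→d7:-→d8:-→d9:H3→d10:-→d11:-→d12:-→d13:-→d14:-→d15:-→d16:-→d17:-→d18:-→d19:-→d20:-→d21:-→d22:-→d23:-→d24:H1→d25:-→d26:-→d27:-→d28:H0 -> H0
  + 85.73.66.0/24 (H2) depth=24
  lookup 170.238.182.8: bits 1 walk d0:-→d1:- -> no-route
  lookup 93.172.203.85: bits 0101 walk d0:-→d1:-→d2:-→d3:-→d4:- -> no-route
  - 85.73.64.0/20 clear@20
  + 0.0.0.0/0 (H3) depth=0
  lookup 63.186.127.10: bits 001111111011101001111111000010 walk d0:H3→d1:-→d2:-→d3:-→d4:-→d5:-→d6:-→d7:-→d8:H3→d9:-→d10:-→d11:-→d12:-→d13:-→d14:-→d15:-→d16:-→d17:-→d18:-→d19:-→d20:-→d21:-→d22:-→d23:-→d24:-→d25:-→d26:-→d27:-→d28:-→d29:-→d30:H3 -> H3
  + 84.0.0.0/6 (H0) depth=6
  lookup 85.73.0.3: bits 01010101010010010 walk d0:H3→d1:-→d2:-→d3:-→d4:-→d5:-→d6:H0→d7:-→d8:-→d9:-→d10:-→d11:-→d12:-→d13:-→d14:-→d15:-→d16:-→d17:H1 -> H1
  lookup 85.73.66.32: bits 010101010100100101000010 walk d0:H3→d1:-→d2:-→d3:-→d4:-→d5:-→d6:H0→d7:-→d8:-→d9:-→d10:-→d11:-→d12:-→d13:-→d14:-→d15:-→d16:-→d17:H1→d18:-→d19:-→d20:-→d21:-→d22:-→d23:-→d24:H2 -> H2

== LOOKUPS ==
["no-route","no-route","H3","H3","H0","H1","H0","no-route","no-route","H3","H1","H2"]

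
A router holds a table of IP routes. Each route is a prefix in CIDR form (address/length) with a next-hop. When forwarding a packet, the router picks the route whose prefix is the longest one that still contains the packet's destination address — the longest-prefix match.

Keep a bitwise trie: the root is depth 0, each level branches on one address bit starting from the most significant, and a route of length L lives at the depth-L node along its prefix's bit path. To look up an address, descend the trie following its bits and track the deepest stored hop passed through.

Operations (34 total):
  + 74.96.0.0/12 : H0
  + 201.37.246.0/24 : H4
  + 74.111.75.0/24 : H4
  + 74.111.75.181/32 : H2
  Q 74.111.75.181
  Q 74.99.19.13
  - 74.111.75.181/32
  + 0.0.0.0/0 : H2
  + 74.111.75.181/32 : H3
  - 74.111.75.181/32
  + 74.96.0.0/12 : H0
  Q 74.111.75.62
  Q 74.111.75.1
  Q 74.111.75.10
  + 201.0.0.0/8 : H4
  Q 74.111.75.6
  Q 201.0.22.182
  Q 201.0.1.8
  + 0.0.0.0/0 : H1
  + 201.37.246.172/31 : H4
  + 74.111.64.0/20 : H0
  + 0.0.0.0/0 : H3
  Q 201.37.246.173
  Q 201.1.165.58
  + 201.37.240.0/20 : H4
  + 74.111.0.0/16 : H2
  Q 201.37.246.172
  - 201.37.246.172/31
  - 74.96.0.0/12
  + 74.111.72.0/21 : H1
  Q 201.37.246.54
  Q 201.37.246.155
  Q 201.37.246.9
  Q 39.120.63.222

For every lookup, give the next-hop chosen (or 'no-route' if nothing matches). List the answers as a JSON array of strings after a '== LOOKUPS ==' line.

Process each operation:
  + 74.96.0.0/12 (H0) depth=12
  + 201.37.246.0/24 (H4) depth=24
  + 74.111.75.0/24 (H4) depth=24
  + 74.111.75.181/32 (H2) depth=32
  lookup 74.111.75.181: bits 01001010011011110100101110110101 walk d0:-→d1:-→d2:-→d3:-→d4:-→d5:-→d6:-→d7:-→d8:-→d9:-→d10:-→d11:-→d12:H0→d13:-→d14:-→d15:-→d16:-→d17:-→d18:-→d19:-→d20:-→d21:-→d22:-→d23:-→d24:H4→d25:-→d26:-→d27:-→d28:-→d29:-→d30:-→d31:-→d32:H2 -> H2
  lookup 74.99.19.13: bits 010010100110 walk d0:-→d1:-→d2:-→d3:-→d4:-→d5:-→d6:-→d7:-→d8:-→d9:-→d10:-→d11:-→d12:H0 -> H0
  del 74.111.75.181/32 (clear depth 32)
  + 0.0.0.0/0 (H2) depth=0
  + 74.111.75.181/32 (H3) depth=32
  del 74.111.75.181/32 (clear depth 32)
  + 74.96.0.0/12 (H0) depth=12
  lookup 74.111.75.62: bits 010010100110111101001011 walk d0:H2→d1:-→d2:-→d3:-→d4:-→d5:-→d6:-→d7:-→d8:-→d9:-→d10:-→d11:-→d12:H0→d13:-→d14:-→d15:-→d16:-→d17:-→d18:-→d19:-→d20:-→d21:-→d22:-→d23:-→d24:H4 -> H4
  lookup 74.111.75.1: bits 010010100110111101001011 walk d0:H2→d1:-→d2:-→d3:-→d4:-→d5:-→d6:-→d7:-→d8:-→d9:-→d10:-→d11:-→d12:H0→d13:-→d14:-→d15:-→d16:-→d17:-→d18:-→d19:-→d20:-→d21:-→d22:-→d23:-→d24:H4 -> H4
  lookup 74.111.75.10: bits 010010100110111101001011 walk d0:H2→d1:-→d2:-→d3:-→d4:-→d5:-→d6:-→d7:-→d8:-→d9:-→d10:-→d11:-→d12:H0→d13:-→d14:-→d15:-→d16:-→d17:-→d18:-→d19:-→d20:-→d21:-→d22:-→d23:-→d24:H4 -> H4
  + 201.0.0.0/8 (H4) depth=8
  lookup 74.111.75.6: bits 010010100110111101001011 walk d0:H2→d1:-→d2:-→d3:-→d4:-→d5:-→d6:-→d7:-→d8:-→d9:-→d10:-→d11:-→d12:H0→d13:-→d14:-→d15:-→d16:-→d17:-→d18:-→d19:-→d20:-→d21:-→d22:-→d23:-→d24:H4 -> H4
  lookup 201.0.22.182: bits 1100100100 walk d0:H2→d1:-→d2:-→d3:-→d4:-→d5:-→d6:-→d7:-→d8:H4→d9:-→d10:- -> H4
  lookup 201.0.1.8: bits 1100100100 walk d0:H2→d1:-→d2:-→d3:-→d4:-→d5:-→d6:-→d7:-→d8:H4→d9:-→d10:- -> H4
  + 0.0.0.0/0 (H1) depth=0
  + 201.37.246.172/31 (H4) depth=31
  + 74.111.64.0/20 (H0) depth=20
  + 0.0.0.0/0 (H3) depth=0
  lookup 201.37.246.173: bits 1100100100100101111101101010110 walk d0:H3→d1:-→d2:-→d3:-→d4:-→d5:-→d6:-→d7:-→d8:H4→d9:-→d10:-→d11:-→d12:-→d13:-→d14:-→d15:-→d16:-→d17:-→d18:-→d19:-→d20:-→d21:-→d22:-→d23:-→d24:H4→d25:-→d26:-→d27:-→d28:-→d29:-→d30:-→d31:H4 -> H4
  lookup 201.1.165.58: bits 1100100100 walk d0:H3→d1:-→d2:-→d3:-→d4:-→d5:-→d6:-→d7:-→d8:H4→d9:-→d10:- -> H4
  + 201.37.240.0/20 (H4) depth=20
  + 74.111.0.0/16 (H2) depth=16
  lookup 201.37.246.172: bits 1100100100100101111101101010110 walk d0:H3→d1:-→d2:-→d3:-→d4:-→d5:-→d6:-→d7:-→d8:H4→d9:-→d10:-→d11:-→d12:-→d13:-→d14:-→d15:-→d16:-→d17:-→d18:-→d19:-→d20:H4→d21:-→d22:-→d23:-→d24:H4→d25:-→d26:-→d27:-→d28:-→d29:-→d30:-→d31:H4 -> H4
  del 201.37.246.172/31 (clear depth 31)
  del 74.96.0.0/12 (clear depth 12)
  + 74.111.72.0/21 (H1) depth=21
  lookup 201.37.246.54: bits 110010010010010111110110 walk d0:H3→d1:-→d2:-→d3:-→d4:-→d5:-→d6:-→d7:-→d8:H4→d9:-→d10:-→d11:-→d12:-→d13:-→d14:-→d15:-→d16:-→d17:-→d18:-→d19:-→d20:H4→d21:-→d22:-→d23:-→d24:H4 -> H4
  lookup 201.37.246.155: bits 11001001001001011111011010 walk d0:H3→d1:-→d2:-→d3:-→d4:-→d5:-→d6:-→d7:-→d8:H4→d9:-→d10:-→d11:-→d12:-→d13:-→d14:-→d15:-→d16:-→d17:-→d18:-→d19:-→d20:H4→d21:-→d22:-→d23:-→d24:H4→d25:-→d26:- -> H4
  lookup 201.37.246.9: bits 110010010010010111110110 walk d0:H3→d1:-→d2:-→d3:-→d4:-→d5:-→d6:-→d7:-→d8:H4→d9:-→d10:-→d11:-→d12:-→d13:-→d14:-→d15:-→d16:-→d17:-→d18:-→d19:-→d20:H4→d21:-→d22:-→d23:-→d24:H4 -> H4
  lookup 39.120.63.222: bits 0 walk d0:H3→d1:- -> H3

== LOOKUPS ==
["H2","H0","H4","H4","H4","H4","H4","H4","H4","H4","H4","H4","H4","H4","H3"]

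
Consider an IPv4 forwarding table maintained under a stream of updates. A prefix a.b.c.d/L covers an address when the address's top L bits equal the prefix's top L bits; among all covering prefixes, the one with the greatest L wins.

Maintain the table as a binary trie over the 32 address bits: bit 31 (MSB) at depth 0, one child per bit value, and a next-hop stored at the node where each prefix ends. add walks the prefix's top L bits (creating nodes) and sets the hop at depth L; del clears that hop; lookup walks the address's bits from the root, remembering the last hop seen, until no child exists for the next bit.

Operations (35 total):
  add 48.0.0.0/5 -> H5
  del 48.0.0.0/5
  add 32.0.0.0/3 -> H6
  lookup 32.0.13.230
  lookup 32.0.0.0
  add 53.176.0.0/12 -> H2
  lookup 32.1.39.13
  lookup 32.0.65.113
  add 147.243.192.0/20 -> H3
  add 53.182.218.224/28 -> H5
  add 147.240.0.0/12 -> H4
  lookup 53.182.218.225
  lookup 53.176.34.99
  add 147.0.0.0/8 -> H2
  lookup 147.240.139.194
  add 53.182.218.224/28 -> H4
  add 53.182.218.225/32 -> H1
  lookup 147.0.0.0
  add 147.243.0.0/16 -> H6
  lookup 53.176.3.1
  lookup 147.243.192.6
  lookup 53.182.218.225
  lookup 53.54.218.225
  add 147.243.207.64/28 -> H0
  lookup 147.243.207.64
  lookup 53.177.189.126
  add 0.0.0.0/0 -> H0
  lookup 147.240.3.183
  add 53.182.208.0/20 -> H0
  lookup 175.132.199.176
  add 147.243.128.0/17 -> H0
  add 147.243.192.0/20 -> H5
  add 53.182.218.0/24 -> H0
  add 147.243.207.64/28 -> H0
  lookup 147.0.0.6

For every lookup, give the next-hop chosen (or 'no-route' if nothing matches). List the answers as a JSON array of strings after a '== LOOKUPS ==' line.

Apply in order:
  add 48.0.0.0/5 -> H5 at depth 5
  - 48.0.0.0/5 clear@5
  add 32.0.0.0/3 -> H6 at depth 3
  ? 32.0.13.230  path d0:-→d1:-→d2:-→d3:H6  best=H6
  ? 32.0.0.0  path d0:-→d1:-→d2:-→d3:H6  best=H6
  add 53.176.0.0/12 -> H2 at depth 12
  ? 32.1.39.13  path d0:-→d1:-→d2:-→d3:H6  best=H6
  ? 32.0.65.113  path d0:-→d1:-→d2:-→d3:H6  best=H6
  add 147.243.192.0/20 -> H3 at depth 20
  add 53.182.218.224/28 -> H5 at depth 28
  add 147.240.0.0/12 -> H4 at depth 12
  ? 53.182.218.225  path d0:-→d1:-→d2:-→d3:H6→d4:-→d5:-→d6:-→d7:-→d8:-→d9:-→d10:-→d11:-→d12:H2→d13:-→d14:-→d15:-→d16:-→d17:-→d18:-→d19:-→d20:-→d21:-→d22:-→d23:-→d24:-→d25:-→d26:-→d27:-→d28:H5  best=H5
  ? 53.176.34.99  path d0:-→d1:-→d2:-→d3:H6→d4:-→d5:-→d6:-→d7:-→d8:-→d9:-→d10:-→d11:-→d12:H2→d13:-  best=H2
  add 147.0.0.0/8 -> H2 at depth 8
  ? 147.240.139.194  path d0:-→d1:-→d2:-→d3:-→d4:-→d5:-→d6:-→d7:-→d8:H2→d9:-→d10:-→d11:-→d12:H4→d13:-→d14:-  best=H4
  add 53.182.218.224/28 -> H4 at depth 28
  add 53.182.218.225/32 -> H1 at depth 32
  ? 147.0.0.0  path d0:-→d1:-→d2:-→d3:-→d4:-→d5:-→d6:-→d7:-→d8:H2  best=H2
  add 147.243.0.0/16 -> H6 at depth 16
  ? 53.176.3.1  path d0:-→d1:-→d2:-→d3:H6→d4:-→d5:-→d6:-→d7:-→d8:-→d9:-→d10:-→d11:-→d12:H2→d13:-  best=H2
  ? 147.243.192.6  path d0:-→d1:-→d2:-→d3:-→d4:-→d5:-→d6:-→d7:-→d8:H2→d9:-→d10:-→d11:-→d12:H4→d13:-→d14:-→d15:-→d16:H6→d17:-→d18:-→d19:-→d20:H3  best=H3
  ? 53.182.218.225  path d0:-→d1:-→d2:-→d3:H6→d4:-→d5:-→d6:-→d7:-→d8:-→d9:-→d10:-→d11:-→d12:H2→d13:-→d14:-→d15:-→d16:-→d17:-→d18:-→d19:-→d20:-→d21:-→d22:-→d23:-→d24:-→d25:-→d26:-→d27:-→d28:H4→d29:-→d30:-→d31:-→d32:H1  best=H1
  ? 53.54.218.225  path d0:-→d1:-→d2:-→d3:H6→d4:-→d5:-→d6:-→d7:-→d8:-  best=H6
  add 147.243.207.64/28 -> H0 at depth 28
  ? 147.243.207.64  path d0:-→d1:-→d2:-→d3:-→d4:-→d5:-→d6:-→d7:-→d8:H2→d9:-→d10:-→d11:-→d12:H4→d13:-→d14:-→d15:-→d16:H6→d17:-→d18:-→d19:-→d20:H3→d21:-→d22:-→d23:-→d24:-→d25:-→d26:-→d27:-→d28:H0  best=H0
  ? 53.177.189.126  path d0:-→d1:-→d2:-→d3:H6→d4:-→d5:-→d6:-→d7:-→d8:-→d9:-→d10:-→d11:-→d12:H2→d13:-  best=H2
  add 0.0.0.0/0 -> H0 at depth 0
  ? 147.240.3.183  path d0:H0→d1:-→d2:-→d3:-→d4:-→d5:-→d6:-→d7:-→d8:H2→d9:-→d10:-→d11:-→d12:H4→d13:-→d14:-  best=H4
  add 53.182.208.0/20 -> H0 at depth 20
  ? 175.132.199.176  path d0:H0→d1:-→d2:-  best=H0
  add 147.243.128.0/17 -> H0 at depth 17
  add 147.243.192.0/20 -> H5 at depth 20
  add 53.182.218.0/24 -> H0 at depth 24
  add 147.243.207.64/28 -> H0 at depth 28
  ? 147.0.0.6  path d0:H0→d1:-→d2:-→d3:-→d4:-→d5:-→d6:-→d7:-→d8:H2  best=H2

== LOOKUPS ==
["H6","H6","H6","H6","H5","H2","H4","H2","H2","H3","H1","H6","H0","H2","H4","H0","H2"]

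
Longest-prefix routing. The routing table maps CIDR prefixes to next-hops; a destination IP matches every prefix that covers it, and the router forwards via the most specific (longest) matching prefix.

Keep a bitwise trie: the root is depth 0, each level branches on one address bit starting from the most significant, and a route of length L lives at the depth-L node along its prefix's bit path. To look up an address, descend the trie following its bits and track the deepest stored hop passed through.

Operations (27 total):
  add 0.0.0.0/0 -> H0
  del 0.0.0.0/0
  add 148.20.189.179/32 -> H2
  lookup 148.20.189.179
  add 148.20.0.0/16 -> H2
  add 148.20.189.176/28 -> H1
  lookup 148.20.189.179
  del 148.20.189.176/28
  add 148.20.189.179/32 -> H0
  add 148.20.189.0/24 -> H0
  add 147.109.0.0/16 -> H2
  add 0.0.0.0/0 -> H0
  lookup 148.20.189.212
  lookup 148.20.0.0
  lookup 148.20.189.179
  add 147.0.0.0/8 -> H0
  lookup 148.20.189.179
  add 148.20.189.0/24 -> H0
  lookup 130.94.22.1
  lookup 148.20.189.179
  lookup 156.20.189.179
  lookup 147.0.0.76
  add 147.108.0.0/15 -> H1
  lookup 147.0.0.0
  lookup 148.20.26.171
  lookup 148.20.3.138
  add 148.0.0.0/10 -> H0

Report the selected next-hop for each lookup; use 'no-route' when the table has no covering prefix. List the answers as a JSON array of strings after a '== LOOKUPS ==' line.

Process each operation:
  add 0.0.0.0/0 -> H0 at depth 0
  del 0.0.0.0/0 (clear depth 0)
  add 148.20.189.179/32 -> H2 at depth 32
  Q 148.20.189.179: descend 10010100000101001011110110110011 ; hops seen [H2] ; pick H2
  add 148.20.0.0/16 -> H2 at depth 16
  add 148.20.189.176/28 -> H1 at depth 28
  Q 148.20.189.179: descend 10010100000101001011110110110011 ; hops seen [H2,H1,H2] ; pick H2
  del 148.20.189.176/28 (clear depth 28)
  add 148.20.189.179/32 -> H0 at depth 32
  add 148.20.189.0/24 -> H0 at depth 24
  add 147.109.0.0/16 -> H2 at depth 16
  add 0.0.0.0/0 -> H0 at depth 0
  Q 148.20.189.212: descend 1001010000010100101111011 ; hops seen [H0,H2,H0] ; pick H0
  Q 148.20.0.0: descend 1001010000010100 ; hops seen [H0,H2] ; pick H2
  Q 148.20.189.179: descend 10010100000101001011110110110011 ; hops seen [H0,H2,H0,H0] ; pick H0
  add 147.0.0.0/8 -> H0 at depth 8
  Q 148.20.189.179: descend 10010100000101001011110110110011 ; hops seen [H0,H2,H0,H0] ; pick H0
  add 148.20.189.0/24 -> H0 at depth 24
  Q 130.94.22.1: descend 100 ; hops seen [H0] ; pick H0
  Q 148.20.189.179: descend 10010100000101001011110110110011 ; hops seen [H0,H2,H0,H0] ; pick H0
  Q 156.20.189.179: descend 1001 ; hops seen [H0] ; pick H0
  Q 147.0.0.76: descend 100100110 ; hops seen [H0,H0] ; pick H0
  add 147.108.0.0/15 -> H1 at depth 15
  Q 147.0.0.0: descend 100100110 ; hops seen [H0,H0] ; pick H0
  Q 148.20.26.171: descend 1001010000010100 ; hops seen [H0,H2] ; pick H2
  Q 148.20.3.138: descend 1001010000010100 ; hops seen [H0,H2] ; pick H2
  add 148.0.0.0/10 -> H0 at depth 10

== LOOKUPS ==
["H2","H2","H0","H2","H0","H0","H0","H0","H0","H0","H0","H2","H2"]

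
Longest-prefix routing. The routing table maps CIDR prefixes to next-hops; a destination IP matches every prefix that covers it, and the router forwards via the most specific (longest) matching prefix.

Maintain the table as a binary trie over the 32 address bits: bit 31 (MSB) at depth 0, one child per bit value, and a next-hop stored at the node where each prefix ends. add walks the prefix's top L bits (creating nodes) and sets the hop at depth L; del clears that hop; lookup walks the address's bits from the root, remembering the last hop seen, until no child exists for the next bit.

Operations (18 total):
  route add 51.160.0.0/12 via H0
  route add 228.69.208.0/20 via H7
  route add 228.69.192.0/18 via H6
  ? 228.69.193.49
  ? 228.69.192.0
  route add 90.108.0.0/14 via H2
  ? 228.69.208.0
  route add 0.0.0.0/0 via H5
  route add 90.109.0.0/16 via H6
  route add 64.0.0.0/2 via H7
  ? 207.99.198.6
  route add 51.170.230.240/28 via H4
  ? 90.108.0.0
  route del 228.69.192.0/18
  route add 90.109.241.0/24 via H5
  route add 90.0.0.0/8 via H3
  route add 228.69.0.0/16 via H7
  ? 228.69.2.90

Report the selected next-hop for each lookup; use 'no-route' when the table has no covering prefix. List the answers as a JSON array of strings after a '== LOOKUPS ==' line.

Process each operation:
  + 51.160.0.0/12 (H0) depth=12
  + 228.69.208.0/20 (H7) depth=20
  + 228.69.192.0/18 (H6) depth=18
  lookup 228.69.193.49: bits 1110010001000101110 walk d0:-→d1:-→d2:-→d3:-→d4:-→d5:-→d6:-→d7:-→d8:-→d9:-→d10:-→d11:-→d12:-→d13:-→d14:-→d15:-→d16:-→d17:-→d18:H6→d19:- -> H6
  lookup 228.69.192.0: bits 1110010001000101110 walk d0:-→d1:-→d2:-→d3:-→d4:-→d5:-→d6:-→d7:-→d8:-→d9:-→d10:-→d11:-→d12:-→d13:-→d14:-→d15:-→d16:-→d17:-→d18:H6→d19:- -> H6
  + 90.108.0.0/14 (H2) depth=14
  lookup 228.69.208.0: bits 11100100010001011101 walk d0:-→d1:-→d2:-→d3:-→d4:-→d5:-→d6:-→d7:-→d8:-→d9:-→d10:-→d11:-→d12:-→d13:-→d14:-→d15:-→d16:-→d17:-→d18:H6→d19:-→d20:H7 -> H7
  + 0.0.0.0/0 (H5) depth=0
  + 90.109.0.0/16 (H6) depth=16
  + 64.0.0.0/2 (H7) depth=2
  lookup 207.99.198.6: bits 11 walk d0:H5→d1:-→d2:- -> H5
  + 51.170.230.240/28 (H4) depth=28
  lookup 90.108.0.0: bits 010110100110110 walk d0:H5→d1:-→d2:H7→d3:-→d4:-→d5:-→d6:-→d7:-→d8:-→d9:-→d10:-→d11:-→d12:-→d13:-→d14:H2→d15:- -> H2
  del 228.69.192.0/18 (clear depth 18)
  + 90.109.241.0/24 (H5) depth=24
  + 90.0.0.0/8 (H3) depth=8
  + 228.69.0.0/16 (H7) depth=16
  lookup 228.69.2.90: bits 1110010001000101 walk d0:H5→d1:-→d2:-→d3:-→d4:-→d5:-→d6:-→d7:-→d8:-→d9:-→d10:-→d11:-→d12:-→d13:-→d14:-→d15:-→d16:H7 -> H7

== LOOKUPS ==
["H6","H6","H7","H5","H2","H7"]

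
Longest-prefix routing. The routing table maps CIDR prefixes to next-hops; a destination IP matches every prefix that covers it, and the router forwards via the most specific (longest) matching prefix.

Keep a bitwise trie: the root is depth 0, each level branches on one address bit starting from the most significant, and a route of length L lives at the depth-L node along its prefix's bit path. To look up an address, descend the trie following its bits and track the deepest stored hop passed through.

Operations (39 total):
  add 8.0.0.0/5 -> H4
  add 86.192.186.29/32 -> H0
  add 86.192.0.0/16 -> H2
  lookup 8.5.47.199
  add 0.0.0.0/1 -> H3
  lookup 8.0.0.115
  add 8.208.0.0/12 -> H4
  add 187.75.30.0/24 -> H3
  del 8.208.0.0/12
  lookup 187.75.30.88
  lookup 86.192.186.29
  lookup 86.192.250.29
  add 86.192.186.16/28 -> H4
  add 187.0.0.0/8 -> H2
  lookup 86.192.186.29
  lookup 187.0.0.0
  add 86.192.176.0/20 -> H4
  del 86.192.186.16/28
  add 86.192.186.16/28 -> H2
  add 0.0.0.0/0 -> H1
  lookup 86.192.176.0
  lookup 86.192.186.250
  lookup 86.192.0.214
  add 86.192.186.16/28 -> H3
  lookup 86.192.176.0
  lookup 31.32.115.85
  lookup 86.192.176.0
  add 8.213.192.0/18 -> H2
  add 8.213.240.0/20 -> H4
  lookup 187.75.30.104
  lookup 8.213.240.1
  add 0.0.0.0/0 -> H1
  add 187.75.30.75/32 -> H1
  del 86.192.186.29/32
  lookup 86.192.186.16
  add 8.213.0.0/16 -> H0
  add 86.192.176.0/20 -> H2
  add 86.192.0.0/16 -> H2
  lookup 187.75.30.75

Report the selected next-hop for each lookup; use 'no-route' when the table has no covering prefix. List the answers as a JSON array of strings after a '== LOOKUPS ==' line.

Process each operation:
  add 8.0.0.0/5 -> H4 at depth 5
  add 86.192.186.29/32 -> H0 at depth 32
  add 86.192.0.0/16 -> H2 at depth 16
  Q 8.5.47.199: descend 00001 ; hops seen [H4] ; pick H4
  add 0.0.0.0/1 -> H3 at depth 1
  Q 8.0.0.115: descend 00001 ; hops seen [H3,H4] ; pick H4
  add 8.208.0.0/12 -> H4 at depth 12
  add 187.75.30.0/24 -> H3 at depth 24
  - 8.208.0.0/12 clear@12
  Q 187.75.30.88: descend 101110110100101100011110 ; hops seen [H3] ; pick H3
  Q 86.192.186.29: descend 01010110110000001011101000011101 ; hops seen [H3,H2,H0] ; pick H0
  Q 86.192.250.29: descend 01010110110000001 ; hops seen [H3,H2] ; pick H2
  add 86.192.186.16/28 -> H4 at depth 28
  add 187.0.0.0/8 -> H2 at depth 8
  Q 86.192.186.29: descend 01010110110000001011101000011101 ; hops seen [H3,H2,H4,H0] ; pick H0
  Q 187.0.0.0: descend 101110110 ; hops seen [H2] ; pick H2
  add 86.192.176.0/20 -> H4 at depth 20
  - 86.192.186.16/28 clear@28
  add 86.192.186.16/28 -> H2 at depth 28
  add 0.0.0.0/0 -> H1 at depth 0
  Q 86.192.176.0: descend 01010110110000001011 ; hops seen [H1,H3,H2,H4] ; pick H4
  Q 86.192.186.250: descend 010101101100000010111010 ; hops seen [H1,H3,H2,H4] ; pick H4
  Q 86.192.0.214: descend 0101011011000000 ; hops seen [H1,H3,H2] ; pick H2
  add 86.192.186.16/28 -> H3 at depth 28
  Q 86.192.176.0: descend 01010110110000001011 ; hops seen [H1,H3,H2,H4] ; pick H4
  Q 31.32.115.85: descend 000 ; hops seen [H1,H3] ; pick H3
  Q 86.192.176.0: descend 01010110110000001011 ; hops seen [H1,H3,H2,H4] ; pick H4
  add 8.213.192.0/18 -> H2 at depth 18
  add 8.213.240.0/20 -> H4 at depth 20
  Q 187.75.30.104: descend 101110110100101100011110 ; hops seen [H1,H2,H3] ; pick H3
  Q 8.213.240.1: descend 00001000110101011111 ; hops seen [H1,H3,H4,H2,H4] ; pick H4
  add 0.0.0.0/0 -> H1 at depth 0
  add 187.75.30.75/32 -> H1 at depth 32
  - 86.192.186.29/32 clear@32
  Q 86.192.186.16: descend 0101011011000000101110100001 ; hops seen [H1,H3,H2,H4,H3] ; pick H3
  add 8.213.0.0/16 -> H0 at depth 16
  add 86.192.176.0/20 -> H2 at depth 20
  add 86.192.0.0/16 -> H2 at depth 16
  Q 187.75.30.75: descend 10111011010010110001111001001011 ; hops seen [H1,H2,H3,H1] ; pick H1

== LOOKUPS ==
["H4","H4","H3","H0","H2","H0","H2","H4","H4","H2","H4","H3","H4","H3","H4","H3","H1"]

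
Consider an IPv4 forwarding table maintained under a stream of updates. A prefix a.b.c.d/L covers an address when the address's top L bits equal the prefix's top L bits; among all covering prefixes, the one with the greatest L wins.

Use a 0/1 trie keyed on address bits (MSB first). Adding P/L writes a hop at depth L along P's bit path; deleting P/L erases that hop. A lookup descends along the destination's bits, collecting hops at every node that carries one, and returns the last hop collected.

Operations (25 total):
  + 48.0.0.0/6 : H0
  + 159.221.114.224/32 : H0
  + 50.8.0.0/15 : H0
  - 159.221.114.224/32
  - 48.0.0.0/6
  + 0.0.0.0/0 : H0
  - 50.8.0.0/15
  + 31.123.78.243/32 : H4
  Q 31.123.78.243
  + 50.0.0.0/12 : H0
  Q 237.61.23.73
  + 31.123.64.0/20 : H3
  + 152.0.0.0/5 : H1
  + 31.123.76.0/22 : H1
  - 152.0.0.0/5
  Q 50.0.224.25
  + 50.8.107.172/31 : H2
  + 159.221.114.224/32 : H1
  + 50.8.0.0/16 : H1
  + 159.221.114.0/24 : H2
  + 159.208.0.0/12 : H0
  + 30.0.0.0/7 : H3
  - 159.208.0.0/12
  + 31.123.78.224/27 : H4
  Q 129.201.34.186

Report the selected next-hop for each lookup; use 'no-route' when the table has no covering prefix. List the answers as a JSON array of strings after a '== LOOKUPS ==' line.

Process each operation:
  add 48.0.0.0/6 -> H0 at depth 6
  add 159.221.114.224/32 -> H0 at depth 32
  add 50.8.0.0/15 -> H0 at depth 15
  - 159.221.114.224/32 clear@32
  - 48.0.0.0/6 clear@6
  add 0.0.0.0/0 -> H0 at depth 0
  - 50.8.0.0/15 clear@15
  add 31.123.78.243/32 -> H4 at depth 32
  lookup 31.123.78.243: bits 00011111011110110100111011110011 walk d0:H0→d1:-→d2:-→d3:-→d4:-→d5:-→d6:-→d7:-→d8:-→d9:-→d10:-→d11:-→d12:-→d13:-→d14:-→d15:-→d16:-→d17:-→d18:-→d19:-→d20:-→d21:-→d22:-→d23:-→d24:-→d25:-→d26:-→d27:-→d28:-→d29:-→d30:-→d31:-→d32:H4 -> H4
  add 50.0.0.0/12 -> H0 at depth 12
  lookup 237.61.23.73: bits 1 walk d0:H0→d1:- -> H0
  add 31.123.64.0/20 -> H3 at depth 20
  add 152.0.0.0/5 -> H1 at depth 5
  add 31.123.76.0/22 -> H1 at depth 22
  - 152.0.0.0/5 clear@5
  lookup 50.0.224.25: bits 001100100000 walk d0:H0→d1:-→d2:-→d3:-→d4:-→d5:-→d6:-→d7:-→d8:-→d9:-→d10:-→d11:-→d12:H0 -> H0
  add 50.8.107.172/31 -> H2 at depth 31
  add 159.221.114.224/32 -> H1 at depth 32
  add 50.8.0.0/16 -> H1 at depth 16
  add 159.221.114.0/24 -> H2 at depth 24
  add 159.208.0.0/12 -> H0 at depth 12
  add 30.0.0.0/7 -> H3 at depth 7
  - 159.208.0.0/12 clear@12
  add 31.123.78.224/27 -> H4 at depth 27
  lookup 129.201.34.186: bits 100 walk d0:H0→d1:-→d2:-→d3:- -> H0

== LOOKUPS ==
["H4","H0","H0","H0"]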